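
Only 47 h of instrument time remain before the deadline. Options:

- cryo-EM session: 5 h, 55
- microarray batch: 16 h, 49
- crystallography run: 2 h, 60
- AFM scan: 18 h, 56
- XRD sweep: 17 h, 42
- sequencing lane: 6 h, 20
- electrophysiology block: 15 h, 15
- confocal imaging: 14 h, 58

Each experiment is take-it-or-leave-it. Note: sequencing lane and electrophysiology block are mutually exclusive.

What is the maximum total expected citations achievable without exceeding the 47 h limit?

Ranking by ratio (expected citations/h): crystallography run 30.00, cryo-EM session 11.00, confocal imaging 4.14.
Best packing: cryo-EM session + crystallography run + AFM scan + sequencing lane + confocal imaging — 45 h, 249 total.
The closest alternative, cryo-EM session + microarray batch + crystallography run + sequencing lane + confocal imaging, reaches only 242.

249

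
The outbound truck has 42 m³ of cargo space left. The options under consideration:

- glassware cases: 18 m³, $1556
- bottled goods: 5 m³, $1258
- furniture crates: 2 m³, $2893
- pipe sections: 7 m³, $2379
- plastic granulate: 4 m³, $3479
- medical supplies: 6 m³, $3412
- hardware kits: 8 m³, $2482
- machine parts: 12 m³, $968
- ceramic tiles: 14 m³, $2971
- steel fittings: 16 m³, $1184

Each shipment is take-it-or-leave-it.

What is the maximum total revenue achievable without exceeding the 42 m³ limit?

17616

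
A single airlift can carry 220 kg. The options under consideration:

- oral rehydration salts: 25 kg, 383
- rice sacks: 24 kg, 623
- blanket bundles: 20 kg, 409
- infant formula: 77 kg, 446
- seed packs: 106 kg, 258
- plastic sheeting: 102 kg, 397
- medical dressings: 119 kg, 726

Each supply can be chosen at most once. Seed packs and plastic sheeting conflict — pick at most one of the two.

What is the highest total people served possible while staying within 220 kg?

2141

Density check — rice sacks 25.96, blanket bundles 20.45, oral rehydration salts 15.32, medical dressings 6.10 are the best per kg.
Best packing: oral rehydration salts + rice sacks + blanket bundles + medical dressings — 188 kg, 2141 total.
The spare 32 kg is too small for any remaining supply, and no feasible exchange beats 2141.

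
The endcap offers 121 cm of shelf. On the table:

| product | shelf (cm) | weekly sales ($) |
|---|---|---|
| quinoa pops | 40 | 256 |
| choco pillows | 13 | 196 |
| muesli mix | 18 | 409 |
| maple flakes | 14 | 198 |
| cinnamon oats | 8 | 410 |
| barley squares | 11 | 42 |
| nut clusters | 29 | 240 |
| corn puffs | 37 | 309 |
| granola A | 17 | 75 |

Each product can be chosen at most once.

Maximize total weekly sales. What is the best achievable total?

Ranking by ratio (weekly sales/cm): cinnamon oats 51.25, muesli mix 22.72, choco pillows 15.08.
Best packing: choco pillows + muesli mix + maple flakes + cinnamon oats + nut clusters + corn puffs — 119 cm, 1762 total.
The spare 2 cm is too small for any remaining product, and no exchange beats 1762.

1762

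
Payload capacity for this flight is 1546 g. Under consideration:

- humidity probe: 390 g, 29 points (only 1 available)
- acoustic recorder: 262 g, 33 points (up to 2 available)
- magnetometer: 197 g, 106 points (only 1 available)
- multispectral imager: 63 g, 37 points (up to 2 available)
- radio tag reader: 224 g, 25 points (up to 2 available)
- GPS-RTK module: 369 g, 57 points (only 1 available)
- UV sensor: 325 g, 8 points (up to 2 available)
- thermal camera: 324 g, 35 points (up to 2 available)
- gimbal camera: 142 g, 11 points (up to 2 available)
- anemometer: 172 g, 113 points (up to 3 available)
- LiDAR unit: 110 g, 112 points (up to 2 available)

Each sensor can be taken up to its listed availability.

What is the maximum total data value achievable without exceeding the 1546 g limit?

The ratio heuristic lands on magnetometer + 2×multispectral imager + GPS-RTK module + 3×anemometer + 2×LiDAR unit (800) but leaves 118 g idle.
Replace GPS-RTK module with acoustic recorder + radio tag reader: the trade gains 1 net, giving 801 at 1545 g.
The spare 1 g is too small for any remaining sensor, and no exchange beats 801.

801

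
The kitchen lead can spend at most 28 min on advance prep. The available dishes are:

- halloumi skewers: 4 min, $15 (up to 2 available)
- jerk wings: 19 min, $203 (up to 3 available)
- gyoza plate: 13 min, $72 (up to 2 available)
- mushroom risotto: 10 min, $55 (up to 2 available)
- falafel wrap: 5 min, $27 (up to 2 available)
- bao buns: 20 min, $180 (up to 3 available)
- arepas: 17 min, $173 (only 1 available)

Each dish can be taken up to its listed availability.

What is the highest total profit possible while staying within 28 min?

245

Taking halloumi skewers + jerk wings + falafel wrap: 28 min used, 245 in profit.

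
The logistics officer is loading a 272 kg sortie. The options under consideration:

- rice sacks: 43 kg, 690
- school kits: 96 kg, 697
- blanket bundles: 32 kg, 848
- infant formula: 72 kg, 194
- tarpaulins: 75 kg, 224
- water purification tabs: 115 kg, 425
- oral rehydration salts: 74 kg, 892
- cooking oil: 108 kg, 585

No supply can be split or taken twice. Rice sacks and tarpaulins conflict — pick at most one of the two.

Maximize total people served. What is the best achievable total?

The ratio ordering already packs tightly: rice sacks + school kits + blanket bundles + oral rehydration salts, 245 kg, 3127.
The spare 27 kg is too small for any remaining supply, and no feasible exchange beats 3127.

3127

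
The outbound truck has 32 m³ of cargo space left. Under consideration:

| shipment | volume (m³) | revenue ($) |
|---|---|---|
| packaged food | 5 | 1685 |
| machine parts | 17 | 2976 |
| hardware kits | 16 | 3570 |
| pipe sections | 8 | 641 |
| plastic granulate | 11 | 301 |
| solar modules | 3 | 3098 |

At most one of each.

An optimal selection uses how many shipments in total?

Best achievable revenue is 8994.
For example packaged food + hardware kits + pipe sections + solar modules achieves it, using 32 m³.
Every optimal selection uses 4 shipments.

4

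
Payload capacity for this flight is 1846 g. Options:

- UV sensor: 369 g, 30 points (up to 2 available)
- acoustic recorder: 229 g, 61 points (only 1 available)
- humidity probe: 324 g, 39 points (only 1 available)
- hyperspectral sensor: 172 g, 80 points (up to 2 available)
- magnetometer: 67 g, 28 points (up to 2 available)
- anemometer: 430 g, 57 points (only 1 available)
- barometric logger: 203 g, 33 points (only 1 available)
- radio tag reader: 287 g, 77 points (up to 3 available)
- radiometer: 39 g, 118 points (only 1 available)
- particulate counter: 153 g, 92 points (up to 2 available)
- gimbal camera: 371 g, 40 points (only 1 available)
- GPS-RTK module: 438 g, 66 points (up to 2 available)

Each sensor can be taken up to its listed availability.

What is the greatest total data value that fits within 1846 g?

782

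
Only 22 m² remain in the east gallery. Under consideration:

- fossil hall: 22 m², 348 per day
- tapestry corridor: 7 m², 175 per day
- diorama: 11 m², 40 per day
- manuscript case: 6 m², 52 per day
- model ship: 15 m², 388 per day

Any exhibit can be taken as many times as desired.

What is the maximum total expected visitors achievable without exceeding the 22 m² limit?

By expected visitors per m²: model ship 25.87, tapestry corridor 25.00, fossil hall 15.82, manuscript case 8.67 lead.
Taking tapestry corridor + model ship: 22 m² used, 563 in expected visitors.

563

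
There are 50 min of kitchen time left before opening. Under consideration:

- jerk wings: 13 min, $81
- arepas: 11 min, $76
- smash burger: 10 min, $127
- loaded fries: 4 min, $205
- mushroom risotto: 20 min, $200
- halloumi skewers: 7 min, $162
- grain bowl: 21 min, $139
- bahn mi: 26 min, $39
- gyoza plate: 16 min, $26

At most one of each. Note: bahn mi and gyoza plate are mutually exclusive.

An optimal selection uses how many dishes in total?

Best achievable profit is 694.
One optimal bundle: smash burger + loaded fries + mushroom risotto + halloumi skewers (41 min).
All optima have 4 dishes.

4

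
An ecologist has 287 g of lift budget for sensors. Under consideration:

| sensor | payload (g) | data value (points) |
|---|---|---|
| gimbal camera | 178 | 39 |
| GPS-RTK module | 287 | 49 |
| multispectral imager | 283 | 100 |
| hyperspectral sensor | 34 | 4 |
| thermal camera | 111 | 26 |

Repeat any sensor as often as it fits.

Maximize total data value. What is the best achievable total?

100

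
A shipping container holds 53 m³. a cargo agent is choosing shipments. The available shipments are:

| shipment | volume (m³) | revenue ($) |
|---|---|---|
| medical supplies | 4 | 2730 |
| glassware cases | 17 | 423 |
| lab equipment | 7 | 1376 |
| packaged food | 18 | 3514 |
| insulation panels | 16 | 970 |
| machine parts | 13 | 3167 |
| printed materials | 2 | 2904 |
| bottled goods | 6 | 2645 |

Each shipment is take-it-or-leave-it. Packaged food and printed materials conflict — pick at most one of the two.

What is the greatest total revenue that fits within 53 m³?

Taking medical supplies + lab equipment + insulation panels + machine parts + printed materials + bottled goods: 48 m³ used, 13792 in revenue.
Next best is medical supplies + lab equipment + packaged food + machine parts + bottled goods at 13432 (48 m³) — short by 360.

13792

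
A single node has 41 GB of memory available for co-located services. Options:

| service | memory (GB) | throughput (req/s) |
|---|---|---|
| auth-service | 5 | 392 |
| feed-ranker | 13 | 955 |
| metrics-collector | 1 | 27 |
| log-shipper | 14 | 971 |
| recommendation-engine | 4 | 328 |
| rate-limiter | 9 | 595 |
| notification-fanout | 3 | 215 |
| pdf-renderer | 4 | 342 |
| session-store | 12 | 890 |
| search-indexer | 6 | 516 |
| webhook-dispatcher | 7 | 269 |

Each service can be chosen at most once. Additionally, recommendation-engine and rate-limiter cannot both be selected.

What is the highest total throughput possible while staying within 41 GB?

A density-first pass picks auth-service + recommendation-engine + notification-fanout + pdf-renderer + session-store + search-indexer + webhook-dispatcher — 2952 at 41 GB.
Replace search-indexer and webhook-dispatcher with feed-ranker: the trade gains 170 net, giving 3122 at 41 GB.
That's the maximum — no feasible swap from here does better than 3122.

3122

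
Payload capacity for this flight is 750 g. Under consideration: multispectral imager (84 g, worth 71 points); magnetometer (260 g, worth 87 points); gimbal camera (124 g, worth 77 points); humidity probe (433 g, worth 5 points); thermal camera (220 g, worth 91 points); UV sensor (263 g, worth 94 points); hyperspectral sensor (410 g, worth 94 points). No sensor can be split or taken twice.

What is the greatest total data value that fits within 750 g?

The ratio ordering already packs tightly: multispectral imager + gimbal camera + thermal camera + UV sensor, 691 g, 333.
Nothing else within 750 g beats 333.

333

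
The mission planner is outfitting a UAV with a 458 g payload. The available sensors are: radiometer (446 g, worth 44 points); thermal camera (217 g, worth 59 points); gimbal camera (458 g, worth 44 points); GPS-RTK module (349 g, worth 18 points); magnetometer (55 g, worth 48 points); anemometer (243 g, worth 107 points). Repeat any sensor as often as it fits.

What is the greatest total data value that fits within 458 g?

384

Taking 8×magnetometer: 440 g used, 384 in data value.
The spare 18 g is too small for any remaining sensor, and no exchange beats 384.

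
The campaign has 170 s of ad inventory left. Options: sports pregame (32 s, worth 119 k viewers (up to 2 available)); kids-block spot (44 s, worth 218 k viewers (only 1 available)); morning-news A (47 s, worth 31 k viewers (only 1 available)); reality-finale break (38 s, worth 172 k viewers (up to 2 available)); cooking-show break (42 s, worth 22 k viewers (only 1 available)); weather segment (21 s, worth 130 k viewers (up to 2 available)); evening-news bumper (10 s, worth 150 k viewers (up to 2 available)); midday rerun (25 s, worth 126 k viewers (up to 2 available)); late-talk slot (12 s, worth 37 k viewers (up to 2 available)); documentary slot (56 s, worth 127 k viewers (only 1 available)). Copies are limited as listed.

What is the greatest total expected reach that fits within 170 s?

Ranking by ratio (expected reach/s): evening-news bumper 15.00, weather segment 6.19, midday rerun 5.04, kids-block spot 4.95.
The ratio heuristic lands on kids-block spot + 2×weather segment + 2×evening-news bumper + 2×midday rerun + late-talk slot (1067) but leaves 2 s idle.
The 37 s tied up in midday rerun and late-talk slot is better spent on reality-finale break — total rises to 1076 (169 s).
No other feasible combination exceeds 1076.

1076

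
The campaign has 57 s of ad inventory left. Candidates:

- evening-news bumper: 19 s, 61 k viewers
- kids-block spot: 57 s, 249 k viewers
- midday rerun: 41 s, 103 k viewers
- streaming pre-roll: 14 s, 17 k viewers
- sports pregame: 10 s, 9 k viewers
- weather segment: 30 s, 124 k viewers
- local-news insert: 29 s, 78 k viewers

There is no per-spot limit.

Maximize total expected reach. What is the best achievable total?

Ranking by ratio (expected reach/s): kids-block spot 4.37, weather segment 4.13, evening-news bumper 3.21.
Best packing: kids-block spot — 57 s, 249 total.

249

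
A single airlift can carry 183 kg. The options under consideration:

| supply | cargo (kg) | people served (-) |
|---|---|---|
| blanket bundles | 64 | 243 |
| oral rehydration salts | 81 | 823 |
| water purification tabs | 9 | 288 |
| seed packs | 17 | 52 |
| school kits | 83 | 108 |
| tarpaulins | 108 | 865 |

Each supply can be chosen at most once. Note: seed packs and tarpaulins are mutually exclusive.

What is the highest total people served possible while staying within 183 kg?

1406

Taking blanket bundles + oral rehydration salts + water purification tabs + seed packs: 171 kg used, 1406 in people served.
The closest alternative, blanket bundles + water purification tabs + tarpaulins, reaches only 1396.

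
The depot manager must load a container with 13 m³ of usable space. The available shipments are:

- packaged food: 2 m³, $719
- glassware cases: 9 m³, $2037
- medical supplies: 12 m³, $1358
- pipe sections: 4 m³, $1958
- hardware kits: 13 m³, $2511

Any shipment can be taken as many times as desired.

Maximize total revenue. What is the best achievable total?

Taking 3×pipe sections: 12 m³ used, 5874 in revenue.
The spare 1 m³ is too small for any remaining shipment, and no exchange beats 5874.

5874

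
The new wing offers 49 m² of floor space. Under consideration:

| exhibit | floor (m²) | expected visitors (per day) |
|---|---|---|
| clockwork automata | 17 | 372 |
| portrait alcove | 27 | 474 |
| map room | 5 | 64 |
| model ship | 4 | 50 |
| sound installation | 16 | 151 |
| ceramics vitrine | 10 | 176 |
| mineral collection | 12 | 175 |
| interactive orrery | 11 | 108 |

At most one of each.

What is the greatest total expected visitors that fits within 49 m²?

By expected visitors per m²: clockwork automata 21.88, ceramics vitrine 17.60, portrait alcove 17.56 lead.
Greedy by ratio would take clockwork automata + map room + model ship + ceramics vitrine + mineral collection: 48 m² used, total 837.
Replace model ship and ceramics vitrine and mineral collection with portrait alcove: the trade gains 73 net, giving 910 at 49 m².

910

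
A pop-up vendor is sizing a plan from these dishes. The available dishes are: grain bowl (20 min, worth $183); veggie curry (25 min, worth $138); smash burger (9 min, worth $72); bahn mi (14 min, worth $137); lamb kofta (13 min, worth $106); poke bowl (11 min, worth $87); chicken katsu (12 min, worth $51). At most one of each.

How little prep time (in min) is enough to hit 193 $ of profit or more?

Need the lightest bundle worth ≥ 193.
Taking smash burger + bahn mi gives 209 (≥ 193) for 23 min.
No combination under 23 min hits 193.

23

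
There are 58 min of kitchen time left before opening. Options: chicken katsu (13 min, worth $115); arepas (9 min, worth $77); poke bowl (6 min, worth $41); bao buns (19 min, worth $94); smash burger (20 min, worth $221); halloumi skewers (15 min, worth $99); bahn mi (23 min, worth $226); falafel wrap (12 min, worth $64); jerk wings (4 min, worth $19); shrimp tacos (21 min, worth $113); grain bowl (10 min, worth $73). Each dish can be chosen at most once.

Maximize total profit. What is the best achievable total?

By profit per min: smash burger 11.05, bahn mi 9.83, chicken katsu 8.85 lead.
The ratio heuristic lands on chicken katsu + smash burger + bahn mi (562) but leaves 2 min idle.
Dropping chicken katsu frees 13 min; slotting in arepas + poke bowl (15 min) lifts the total to 565 at 58 min.

565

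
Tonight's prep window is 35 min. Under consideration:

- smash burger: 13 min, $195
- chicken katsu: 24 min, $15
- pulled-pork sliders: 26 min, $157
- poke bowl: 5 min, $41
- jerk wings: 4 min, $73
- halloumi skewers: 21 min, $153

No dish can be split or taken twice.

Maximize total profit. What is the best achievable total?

348

Density check — jerk wings 18.25, smash burger 15.00, poke bowl 8.20, halloumi skewers 7.29 are the best per min.
Greedy by ratio would take smash burger + poke bowl + jerk wings: 22 min used, total 309.
Dropping poke bowl and jerk wings frees 9 min; slotting in halloumi skewers (21 min) lifts the total to 348 at 34 min.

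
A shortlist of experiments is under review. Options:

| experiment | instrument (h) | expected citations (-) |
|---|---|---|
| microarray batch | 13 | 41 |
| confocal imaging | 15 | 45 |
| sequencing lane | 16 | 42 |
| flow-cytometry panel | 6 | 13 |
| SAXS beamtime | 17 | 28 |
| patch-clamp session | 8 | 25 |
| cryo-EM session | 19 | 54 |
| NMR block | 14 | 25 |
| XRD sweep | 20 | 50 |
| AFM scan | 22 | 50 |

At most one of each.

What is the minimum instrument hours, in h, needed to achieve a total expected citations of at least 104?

36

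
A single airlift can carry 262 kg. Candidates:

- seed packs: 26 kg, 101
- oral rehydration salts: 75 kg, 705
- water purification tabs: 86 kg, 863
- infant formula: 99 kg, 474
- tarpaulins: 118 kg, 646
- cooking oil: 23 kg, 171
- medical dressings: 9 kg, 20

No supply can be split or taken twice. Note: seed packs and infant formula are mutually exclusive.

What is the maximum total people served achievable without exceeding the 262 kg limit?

2042

Filling by ratio: seed packs + oral rehydration salts + water purification tabs + cooking oil + medical dressings for 1860, with 43 kg left unused.
The 58 kg tied up in seed packs and cooking oil and medical dressings is better spent on infant formula — total rises to 2042 (260 kg).
No other feasible combination exceeds 2042.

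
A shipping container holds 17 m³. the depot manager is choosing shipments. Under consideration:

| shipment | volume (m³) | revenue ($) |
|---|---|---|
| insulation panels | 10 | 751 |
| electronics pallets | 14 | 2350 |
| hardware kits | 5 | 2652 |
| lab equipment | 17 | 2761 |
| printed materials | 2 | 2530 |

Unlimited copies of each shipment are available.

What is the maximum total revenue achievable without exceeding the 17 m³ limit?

20240

Density check — printed materials 1265.00, hardware kits 530.40, electronics pallets 167.86 are the best per m³.
8×printed materials uses 16 of the 17 m³ and totals 20240.
The spare 1 m³ is too small for any remaining shipment, and no exchange beats 20240.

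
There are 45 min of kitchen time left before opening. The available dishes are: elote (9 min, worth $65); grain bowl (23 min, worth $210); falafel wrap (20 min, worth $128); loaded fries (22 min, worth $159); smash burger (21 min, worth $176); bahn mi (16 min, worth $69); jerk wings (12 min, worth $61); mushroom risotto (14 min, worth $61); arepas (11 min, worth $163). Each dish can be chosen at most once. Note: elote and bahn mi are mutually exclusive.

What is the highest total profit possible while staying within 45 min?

438

Elote + grain bowl + arepas uses 43 of the 45 min and totals 438.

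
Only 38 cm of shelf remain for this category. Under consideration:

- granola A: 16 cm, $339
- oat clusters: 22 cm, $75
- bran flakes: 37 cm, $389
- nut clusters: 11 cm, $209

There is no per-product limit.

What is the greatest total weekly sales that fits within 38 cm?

Density check — granola A 21.19, nut clusters 19.00, bran flakes 10.51 are the best per cm.
Filling by ratio: 2×granola A for 678, with 6 cm left unused.
Dropping granola A frees 16 cm; slotting in 2×nut clusters (22 cm) lifts the total to 757 at 38 cm.

757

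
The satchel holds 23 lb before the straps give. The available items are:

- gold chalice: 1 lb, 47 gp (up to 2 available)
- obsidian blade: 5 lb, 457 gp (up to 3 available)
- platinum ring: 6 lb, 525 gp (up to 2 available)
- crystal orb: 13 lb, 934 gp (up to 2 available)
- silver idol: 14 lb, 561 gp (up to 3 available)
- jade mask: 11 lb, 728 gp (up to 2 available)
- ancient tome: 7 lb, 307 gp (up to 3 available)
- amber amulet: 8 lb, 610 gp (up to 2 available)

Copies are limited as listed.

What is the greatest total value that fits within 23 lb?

2011

A density-first pass picks 2×gold chalice + 3×obsidian blade + platinum ring — 1990 at 23 lb.
Replace gold chalice and obsidian blade with platinum ring: the trade gains 21 net, giving 2011 at 23 lb.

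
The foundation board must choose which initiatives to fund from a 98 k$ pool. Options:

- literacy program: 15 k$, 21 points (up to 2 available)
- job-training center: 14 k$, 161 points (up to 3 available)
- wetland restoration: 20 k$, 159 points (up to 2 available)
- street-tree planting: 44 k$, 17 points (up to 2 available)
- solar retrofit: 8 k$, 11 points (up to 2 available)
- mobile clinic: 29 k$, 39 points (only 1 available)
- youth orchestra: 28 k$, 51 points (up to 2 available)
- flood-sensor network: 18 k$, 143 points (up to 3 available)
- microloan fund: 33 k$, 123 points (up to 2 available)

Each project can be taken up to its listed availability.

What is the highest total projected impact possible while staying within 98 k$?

928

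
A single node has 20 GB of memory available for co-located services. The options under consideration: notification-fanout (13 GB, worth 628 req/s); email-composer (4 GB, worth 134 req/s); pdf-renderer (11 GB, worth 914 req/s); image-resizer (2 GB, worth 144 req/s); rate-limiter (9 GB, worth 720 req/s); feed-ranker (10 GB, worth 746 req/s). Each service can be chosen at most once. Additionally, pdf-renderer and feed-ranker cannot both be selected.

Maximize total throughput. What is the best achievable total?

1634

Density check — pdf-renderer 83.09, rate-limiter 80.00, feed-ranker 74.60 are the best per GB.
The ratio ordering already packs tightly: pdf-renderer + rate-limiter, 20 GB, 1634.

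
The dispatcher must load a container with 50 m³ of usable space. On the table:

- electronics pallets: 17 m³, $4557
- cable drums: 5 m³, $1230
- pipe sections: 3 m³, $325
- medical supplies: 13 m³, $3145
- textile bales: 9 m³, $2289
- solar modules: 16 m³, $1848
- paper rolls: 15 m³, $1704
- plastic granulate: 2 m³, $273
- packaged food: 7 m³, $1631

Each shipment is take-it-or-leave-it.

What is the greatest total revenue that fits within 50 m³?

11947

A density-first pass picks electronics pallets + cable drums + pipe sections + medical supplies + textile bales + plastic granulate — 11819 at 49 m³.
The 7 m³ tied up in cable drums and plastic granulate is better spent on packaged food — total rises to 11947 (49 m³).
The closest alternative, electronics pallets + medical supplies + textile bales + plastic granulate + packaged food, reaches only 11895.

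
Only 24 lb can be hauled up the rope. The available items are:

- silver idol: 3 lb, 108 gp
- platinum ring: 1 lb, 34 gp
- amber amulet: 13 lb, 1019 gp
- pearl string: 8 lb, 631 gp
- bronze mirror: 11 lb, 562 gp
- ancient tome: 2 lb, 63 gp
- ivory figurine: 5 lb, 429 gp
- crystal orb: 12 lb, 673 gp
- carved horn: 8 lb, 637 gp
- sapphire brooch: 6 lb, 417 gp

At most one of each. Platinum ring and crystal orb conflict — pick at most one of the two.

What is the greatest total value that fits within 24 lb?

1865

A density-first pass picks silver idol + pearl string + ivory figurine + carved horn — 1805 at 24 lb.
A better packing is amber amulet + ivory figurine + sapphire brooch: 24 lb, total 1865.
No other feasible combination exceeds 1865.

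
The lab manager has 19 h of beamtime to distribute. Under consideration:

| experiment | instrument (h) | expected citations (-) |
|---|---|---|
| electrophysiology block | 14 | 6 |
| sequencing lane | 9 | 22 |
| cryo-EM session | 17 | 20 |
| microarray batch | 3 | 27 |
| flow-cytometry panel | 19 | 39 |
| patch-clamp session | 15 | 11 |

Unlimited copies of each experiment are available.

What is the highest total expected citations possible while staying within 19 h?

162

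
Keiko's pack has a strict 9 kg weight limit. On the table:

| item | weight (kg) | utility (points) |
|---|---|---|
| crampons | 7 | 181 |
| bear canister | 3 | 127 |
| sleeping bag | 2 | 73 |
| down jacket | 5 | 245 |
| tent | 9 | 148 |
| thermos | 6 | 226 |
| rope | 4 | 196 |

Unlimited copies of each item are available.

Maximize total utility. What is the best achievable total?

The ratio ordering already packs tightly: down jacket + rope, 9 kg, 441.
That's the maximum — no swap from here does better than 441.

441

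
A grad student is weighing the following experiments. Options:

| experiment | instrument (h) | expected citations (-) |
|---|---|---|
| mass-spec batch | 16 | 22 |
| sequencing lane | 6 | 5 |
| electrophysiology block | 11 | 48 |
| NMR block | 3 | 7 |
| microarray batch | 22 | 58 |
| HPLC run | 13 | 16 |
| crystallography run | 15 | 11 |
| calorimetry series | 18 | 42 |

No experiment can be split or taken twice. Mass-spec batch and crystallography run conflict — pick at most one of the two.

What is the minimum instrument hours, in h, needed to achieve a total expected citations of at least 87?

29

Need the lightest bundle worth ≥ 87.
Taking electrophysiology block + calorimetry series gives 90 (≥ 87) for 29 h.
Any bundle with less than 29 h falls short of 87.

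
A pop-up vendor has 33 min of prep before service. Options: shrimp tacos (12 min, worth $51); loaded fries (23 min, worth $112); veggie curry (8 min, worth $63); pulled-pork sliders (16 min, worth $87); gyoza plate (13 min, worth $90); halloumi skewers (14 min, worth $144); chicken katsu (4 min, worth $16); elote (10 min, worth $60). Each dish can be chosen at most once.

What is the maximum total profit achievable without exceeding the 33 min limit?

267

Veggie curry + halloumi skewers + elote uses 32 of the 33 min and totals 267.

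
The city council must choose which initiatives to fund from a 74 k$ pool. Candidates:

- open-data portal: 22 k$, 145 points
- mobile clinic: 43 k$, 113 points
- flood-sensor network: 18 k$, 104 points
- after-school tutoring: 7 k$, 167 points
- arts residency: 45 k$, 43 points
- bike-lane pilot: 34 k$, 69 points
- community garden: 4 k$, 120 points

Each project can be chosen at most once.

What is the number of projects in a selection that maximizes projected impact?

Best achievable projected impact is 536.
One optimal bundle: open-data portal + flood-sensor network + after-school tutoring + community garden (51 k$).
Any selection reaching 536 contains exactly 4 projects.

4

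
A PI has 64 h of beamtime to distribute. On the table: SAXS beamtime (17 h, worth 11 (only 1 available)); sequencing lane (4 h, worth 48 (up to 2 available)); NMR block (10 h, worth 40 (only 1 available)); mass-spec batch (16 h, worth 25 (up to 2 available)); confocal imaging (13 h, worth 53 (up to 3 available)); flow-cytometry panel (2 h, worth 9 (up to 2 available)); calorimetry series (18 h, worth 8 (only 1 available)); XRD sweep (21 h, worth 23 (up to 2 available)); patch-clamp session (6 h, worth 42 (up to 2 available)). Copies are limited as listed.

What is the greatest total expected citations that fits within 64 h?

Density check — sequencing lane 12.00, patch-clamp session 7.00, flow-cytometry panel 4.50, confocal imaging 4.08 are the best per h.
2×sequencing lane + 3×confocal imaging + 2×flow-cytometry panel + 2×patch-clamp session uses 63 of the 64 h and totals 357.

357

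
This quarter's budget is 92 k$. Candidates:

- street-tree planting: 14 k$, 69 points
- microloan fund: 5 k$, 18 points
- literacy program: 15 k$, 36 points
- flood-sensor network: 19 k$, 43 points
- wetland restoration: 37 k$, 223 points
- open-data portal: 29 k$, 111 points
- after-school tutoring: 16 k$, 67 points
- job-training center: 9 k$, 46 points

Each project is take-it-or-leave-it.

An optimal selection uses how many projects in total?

The maximum projected impact within 92 k$ is 449.
street-tree planting + wetland restoration + open-data portal + job-training center hits 449 at 89 k$.
Every optimal selection uses 4 projects.

4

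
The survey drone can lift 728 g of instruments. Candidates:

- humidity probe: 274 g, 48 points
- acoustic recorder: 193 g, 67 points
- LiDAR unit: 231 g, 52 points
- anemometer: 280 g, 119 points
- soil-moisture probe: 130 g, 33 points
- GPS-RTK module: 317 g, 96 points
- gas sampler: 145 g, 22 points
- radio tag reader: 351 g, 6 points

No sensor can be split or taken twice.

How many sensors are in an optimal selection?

Optimal total is 248.
anemometer + soil-moisture probe + GPS-RTK module hits 248 at 727 g.
All optima have 3 sensors.

3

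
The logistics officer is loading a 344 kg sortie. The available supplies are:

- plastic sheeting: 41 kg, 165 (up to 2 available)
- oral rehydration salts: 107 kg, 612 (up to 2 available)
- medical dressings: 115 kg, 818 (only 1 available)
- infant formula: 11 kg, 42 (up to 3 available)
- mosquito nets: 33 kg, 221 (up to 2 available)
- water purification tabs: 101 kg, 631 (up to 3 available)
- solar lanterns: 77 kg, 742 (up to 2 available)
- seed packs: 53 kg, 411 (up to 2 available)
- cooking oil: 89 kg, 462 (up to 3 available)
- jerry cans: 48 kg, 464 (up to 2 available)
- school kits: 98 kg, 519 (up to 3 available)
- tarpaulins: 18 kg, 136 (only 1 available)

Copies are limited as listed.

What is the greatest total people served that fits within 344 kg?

3044

Taking the top-ratio supplies first gives 2×infant formula + 2×solar lanterns + seed packs + 2×jerry cans + tarpaulins for 3043 (343 kg).
Replace 2×infant formula and tarpaulins with mosquito nets: the trade gains 1 net, giving 3044 at 336 kg.
That's the maximum — no swap from here does better than 3044.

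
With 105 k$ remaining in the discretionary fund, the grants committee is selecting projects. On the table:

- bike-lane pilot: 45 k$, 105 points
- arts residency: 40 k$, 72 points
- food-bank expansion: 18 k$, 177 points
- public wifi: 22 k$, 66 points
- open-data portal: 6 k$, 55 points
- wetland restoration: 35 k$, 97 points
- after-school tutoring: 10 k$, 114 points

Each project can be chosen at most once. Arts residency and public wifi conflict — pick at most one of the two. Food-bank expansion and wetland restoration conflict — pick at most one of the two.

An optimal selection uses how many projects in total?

5

Best achievable projected impact is 517.
bike-lane pilot + food-bank expansion + public wifi + open-data portal + after-school tutoring hits 517 at 101 k$.
Every optimal selection uses 5 projects.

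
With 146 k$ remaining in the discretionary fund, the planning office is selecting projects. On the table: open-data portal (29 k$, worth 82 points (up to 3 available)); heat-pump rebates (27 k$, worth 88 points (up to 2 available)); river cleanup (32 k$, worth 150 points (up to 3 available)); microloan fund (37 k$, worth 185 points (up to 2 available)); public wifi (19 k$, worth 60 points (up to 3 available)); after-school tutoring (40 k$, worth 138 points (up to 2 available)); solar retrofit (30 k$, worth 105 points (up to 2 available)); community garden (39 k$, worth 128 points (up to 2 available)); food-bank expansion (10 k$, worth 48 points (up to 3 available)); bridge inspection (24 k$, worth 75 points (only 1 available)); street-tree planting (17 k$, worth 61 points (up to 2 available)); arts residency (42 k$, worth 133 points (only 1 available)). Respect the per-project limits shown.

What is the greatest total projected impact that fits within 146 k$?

683

Density check — microloan fund 5.00, food-bank expansion 4.80, river cleanup 4.69 are the best per k$.
Greedy by ratio would take river cleanup + 2×microloan fund + 3×food-bank expansion: 136 k$ used, total 664.
Dropping microloan fund and 2×food-bank expansion frees 57 k$; slotting in 2×river cleanup (64 k$) lifts the total to 683 at 143 k$.
Every other selection either busts 146 k$ or exceeds an availability limit or fails to beat 683.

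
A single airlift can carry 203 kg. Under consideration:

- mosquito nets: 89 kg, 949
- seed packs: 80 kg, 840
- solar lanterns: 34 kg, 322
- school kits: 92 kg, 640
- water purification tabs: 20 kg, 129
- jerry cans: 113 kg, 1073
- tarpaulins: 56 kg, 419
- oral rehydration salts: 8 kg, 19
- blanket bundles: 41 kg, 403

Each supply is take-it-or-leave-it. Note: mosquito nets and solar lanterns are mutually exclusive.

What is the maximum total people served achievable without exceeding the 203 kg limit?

2022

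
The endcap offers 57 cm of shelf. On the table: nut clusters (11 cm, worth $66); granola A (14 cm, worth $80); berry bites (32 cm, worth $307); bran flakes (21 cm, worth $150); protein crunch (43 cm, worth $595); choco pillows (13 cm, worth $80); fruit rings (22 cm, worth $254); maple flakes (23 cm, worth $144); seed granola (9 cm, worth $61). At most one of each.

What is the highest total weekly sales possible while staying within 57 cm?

A density-first pass picks protein crunch + seed granola — 656 at 52 cm.
The 9 cm tied up in seed granola is better spent on granola A — total rises to 675 (57 cm).
Protein crunch + choco pillows (56 cm) also reaches 675 — a tie, but nothing goes higher.

675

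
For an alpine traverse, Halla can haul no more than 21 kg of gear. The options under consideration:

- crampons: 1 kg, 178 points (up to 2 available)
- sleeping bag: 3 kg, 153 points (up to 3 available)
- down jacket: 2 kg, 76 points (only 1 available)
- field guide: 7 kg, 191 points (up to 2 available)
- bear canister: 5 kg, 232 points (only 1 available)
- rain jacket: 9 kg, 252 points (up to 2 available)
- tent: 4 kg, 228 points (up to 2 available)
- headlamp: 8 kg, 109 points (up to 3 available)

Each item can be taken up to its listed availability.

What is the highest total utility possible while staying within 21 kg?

By utility per kg: crampons 178.00, tent 57.00, sleeping bag 51.00 lead.
Greedy by ratio would take 2×crampons + 3×sleeping bag + down jacket + 2×tent: 21 kg used, total 1347.
The 5 kg tied up in sleeping bag and down jacket is better spent on bear canister — total rises to 1350 (21 kg).
Every other selection either busts 21 kg or exceeds an availability limit or fails to beat 1350.

1350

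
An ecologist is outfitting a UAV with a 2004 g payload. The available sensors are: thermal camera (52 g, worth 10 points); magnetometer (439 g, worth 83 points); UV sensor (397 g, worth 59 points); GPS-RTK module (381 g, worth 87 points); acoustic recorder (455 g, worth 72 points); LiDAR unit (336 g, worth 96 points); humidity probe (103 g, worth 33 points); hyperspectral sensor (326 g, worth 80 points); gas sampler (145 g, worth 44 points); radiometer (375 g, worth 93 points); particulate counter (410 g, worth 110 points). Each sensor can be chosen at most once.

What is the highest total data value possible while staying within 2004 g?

510

A density-first pass picks thermal camera + LiDAR unit + humidity probe + hyperspectral sensor + gas sampler + radiometer + particulate counter — 466 at 1747 g.
Dropping thermal camera and humidity probe frees 155 g; slotting in GPS-RTK module (381 g) lifts the total to 510 at 1973 g.
The closest alternative, thermal camera + GPS-RTK module + LiDAR unit + humidity probe + hyperspectral sensor + radiometer + particulate counter, reaches only 509.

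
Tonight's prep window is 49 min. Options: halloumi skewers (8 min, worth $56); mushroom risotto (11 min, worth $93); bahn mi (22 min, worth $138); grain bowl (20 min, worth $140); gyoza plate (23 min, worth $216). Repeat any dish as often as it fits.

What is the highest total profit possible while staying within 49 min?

By profit per min: gyoza plate 9.39, mushroom risotto 8.45, halloumi skewers 7.00, grain bowl 7.00 lead.
2×gyoza plate uses 46 of the 49 min and totals 432.
No other feasible combination exceeds 432.

432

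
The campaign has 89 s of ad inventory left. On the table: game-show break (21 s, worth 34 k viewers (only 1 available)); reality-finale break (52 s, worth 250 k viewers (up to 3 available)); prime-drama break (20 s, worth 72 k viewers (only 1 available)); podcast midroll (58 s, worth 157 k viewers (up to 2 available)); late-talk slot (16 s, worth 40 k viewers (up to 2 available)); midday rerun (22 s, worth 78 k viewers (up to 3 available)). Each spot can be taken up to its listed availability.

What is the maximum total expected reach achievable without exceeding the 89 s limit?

362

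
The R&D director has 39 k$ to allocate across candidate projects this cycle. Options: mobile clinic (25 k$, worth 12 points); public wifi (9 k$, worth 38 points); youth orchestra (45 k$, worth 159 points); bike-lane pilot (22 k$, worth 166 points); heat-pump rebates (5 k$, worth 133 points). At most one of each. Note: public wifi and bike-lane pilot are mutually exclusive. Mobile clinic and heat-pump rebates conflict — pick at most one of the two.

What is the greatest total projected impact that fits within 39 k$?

Best packing: bike-lane pilot + heat-pump rebates — 27 k$, 299 total.
That's the maximum — no feasible swap from here does better than 299.

299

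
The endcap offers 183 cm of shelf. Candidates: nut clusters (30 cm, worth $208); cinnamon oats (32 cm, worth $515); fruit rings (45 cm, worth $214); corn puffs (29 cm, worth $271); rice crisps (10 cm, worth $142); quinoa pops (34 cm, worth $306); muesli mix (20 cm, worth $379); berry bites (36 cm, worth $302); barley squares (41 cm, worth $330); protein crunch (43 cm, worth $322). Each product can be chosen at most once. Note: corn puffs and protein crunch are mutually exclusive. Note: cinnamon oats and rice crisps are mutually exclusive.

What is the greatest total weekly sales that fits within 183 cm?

1981

Density check — muesli mix 18.95, cinnamon oats 16.09, rice crisps 14.20 are the best per cm.
Nut clusters + cinnamon oats + corn puffs + quinoa pops + muesli mix + berry bites uses 181 of the 183 cm and totals 1981.
Nothing else feasible within 183 cm beats 1981.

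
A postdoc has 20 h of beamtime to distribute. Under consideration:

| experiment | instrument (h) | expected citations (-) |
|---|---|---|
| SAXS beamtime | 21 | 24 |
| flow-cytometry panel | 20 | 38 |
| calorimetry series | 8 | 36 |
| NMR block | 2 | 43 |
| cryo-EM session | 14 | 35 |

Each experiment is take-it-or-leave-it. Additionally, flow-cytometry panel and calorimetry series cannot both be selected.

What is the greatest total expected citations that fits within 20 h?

Best packing: calorimetry series + NMR block — 10 h, 79 total.
Next best is NMR block + cryo-EM session at 78 (16 h) — short by 1.

79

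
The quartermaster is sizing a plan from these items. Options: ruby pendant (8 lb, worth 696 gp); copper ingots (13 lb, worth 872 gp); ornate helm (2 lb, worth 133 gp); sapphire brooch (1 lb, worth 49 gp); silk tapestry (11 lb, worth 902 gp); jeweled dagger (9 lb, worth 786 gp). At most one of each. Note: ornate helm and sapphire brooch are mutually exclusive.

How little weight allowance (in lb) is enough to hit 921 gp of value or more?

12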